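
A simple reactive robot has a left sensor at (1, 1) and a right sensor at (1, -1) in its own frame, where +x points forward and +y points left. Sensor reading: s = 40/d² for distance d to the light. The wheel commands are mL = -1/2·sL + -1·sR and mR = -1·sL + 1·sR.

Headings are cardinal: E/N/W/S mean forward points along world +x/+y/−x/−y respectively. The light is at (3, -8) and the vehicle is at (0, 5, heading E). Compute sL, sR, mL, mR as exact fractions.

left sensor world pos  = (1, 6); dL² = 200
right sensor world pos = (1, 4); dR² = 148
sL = 40/200 = 1/5
sR = 40/148 = 10/37
mL = -1/2·sL + -1·sR = -137/370
mR = -1·sL + 1·sR = 13/185

1/5 10/37 -137/370 13/185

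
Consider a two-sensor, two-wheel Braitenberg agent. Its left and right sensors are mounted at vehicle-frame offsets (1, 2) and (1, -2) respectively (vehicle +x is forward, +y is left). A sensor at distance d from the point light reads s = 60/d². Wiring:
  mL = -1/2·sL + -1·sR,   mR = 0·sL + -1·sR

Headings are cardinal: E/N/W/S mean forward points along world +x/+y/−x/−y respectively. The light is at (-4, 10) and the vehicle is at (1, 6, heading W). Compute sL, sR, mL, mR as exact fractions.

15/13 3 -93/26 -3

left sensor world pos  = (0, 4); dL² = 52
right sensor world pos = (0, 8); dR² = 20
sL = 60/52 = 15/13
sR = 60/20 = 3
mL = -1/2·sL + -1·sR = -93/26
mR = 0·sL + -1·sR = -3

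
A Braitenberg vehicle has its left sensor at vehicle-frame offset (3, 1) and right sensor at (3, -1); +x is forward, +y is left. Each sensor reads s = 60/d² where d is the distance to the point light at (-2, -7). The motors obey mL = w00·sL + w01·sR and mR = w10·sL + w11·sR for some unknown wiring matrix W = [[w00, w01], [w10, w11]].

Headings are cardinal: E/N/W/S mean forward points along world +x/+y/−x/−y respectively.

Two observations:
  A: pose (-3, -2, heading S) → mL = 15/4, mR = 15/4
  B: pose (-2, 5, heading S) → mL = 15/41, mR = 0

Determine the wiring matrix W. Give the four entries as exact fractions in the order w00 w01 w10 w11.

0 1/2 1/2 -1/2

obs A: pose=(-3,-2,S) → sL=15, sR=15/2, mL=15/4, mR=15/4
obs B: pose=(-2,5,S) → sL=30/41, sR=30/41, mL=15/41, mR=0
sensor matrix S = [[15, 15/2], [30/41, 30/41]]; det S = 225/41
solve [mL_A; mL_B] = S·[w00; w01] and [mR_A; mR_B] = S·[w10; w11]:
  w00 = 0, w01 = 1/2, w10 = 1/2, w11 = -1/2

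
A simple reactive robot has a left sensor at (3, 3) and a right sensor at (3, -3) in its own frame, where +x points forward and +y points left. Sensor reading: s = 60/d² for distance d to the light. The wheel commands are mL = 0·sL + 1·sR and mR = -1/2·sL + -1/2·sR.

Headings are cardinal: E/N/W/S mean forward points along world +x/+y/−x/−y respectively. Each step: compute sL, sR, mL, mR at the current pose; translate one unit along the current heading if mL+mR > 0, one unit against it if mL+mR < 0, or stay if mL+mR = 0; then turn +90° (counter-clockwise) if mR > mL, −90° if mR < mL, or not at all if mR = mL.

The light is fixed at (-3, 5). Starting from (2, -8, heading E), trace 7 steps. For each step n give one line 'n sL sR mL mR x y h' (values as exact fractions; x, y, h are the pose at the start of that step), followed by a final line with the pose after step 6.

0 15/41 3/16 3/16 -363/1312 2 -8 E
1 12/61 60/257 60/257 -3372/15677 1 -8 S
2 6/29 30/61 30/61 -618/1769 1 -9 W
3 60/121 60/157 60/157 -8340/18997 0 -9 N
4 1/3 1/6 1/6 -1/4 0 -10 E
5 60/349 12/65 12/65 -4044/22685 -1 -10 S
6 30/181 6/17 6/17 -798/3077 -1 -11 W
final -2 -11 N

n=0: pose=(2,-8,E); sL=15/41, sR=3/16; mL=3/16, mR=-363/1312; mL+mR=-117/1312 → advance -1; mR−mL=-609/1312 → turn -1·90°
n=1: pose=(1,-8,S); sL=12/61, sR=60/257; mL=60/257, mR=-3372/15677; mL+mR=288/15677 → advance +1; mR−mL=-7032/15677 → turn -1·90°
n=2: pose=(1,-9,W); sL=6/29, sR=30/61; mL=30/61, mR=-618/1769; mL+mR=252/1769 → advance +1; mR−mL=-1488/1769 → turn -1·90°
n=3: pose=(0,-9,N); sL=60/121, sR=60/157; mL=60/157, mR=-8340/18997; mL+mR=-1080/18997 → advance -1; mR−mL=-15600/18997 → turn -1·90°
n=4: pose=(0,-10,E); sL=1/3, sR=1/6; mL=1/6, mR=-1/4; mL+mR=-1/12 → advance -1; mR−mL=-5/12 → turn -1·90°
n=5: pose=(-1,-10,S); sL=60/349, sR=12/65; mL=12/65, mR=-4044/22685; mL+mR=144/22685 → advance +1; mR−mL=-8232/22685 → turn -1·90°
n=6: pose=(-1,-11,W); sL=30/181, sR=6/17; mL=6/17, mR=-798/3077; mL+mR=288/3077 → advance +1; mR−mL=-1884/3077 → turn -1·90°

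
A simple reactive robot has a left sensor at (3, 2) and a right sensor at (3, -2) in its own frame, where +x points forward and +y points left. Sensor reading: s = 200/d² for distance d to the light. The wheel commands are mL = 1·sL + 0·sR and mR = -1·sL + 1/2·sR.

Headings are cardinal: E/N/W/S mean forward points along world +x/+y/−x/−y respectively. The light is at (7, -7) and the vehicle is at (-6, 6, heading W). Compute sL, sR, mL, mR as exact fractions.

200/377 200/481 200/377 -4500/13949

left sensor world pos  = (-9, 4); dL² = 377
right sensor world pos = (-9, 8); dR² = 481
sL = 200/377 = 200/377
sR = 200/481 = 200/481
mL = 1·sL + 0·sR = 200/377
mR = -1·sL + 1/2·sR = -4500/13949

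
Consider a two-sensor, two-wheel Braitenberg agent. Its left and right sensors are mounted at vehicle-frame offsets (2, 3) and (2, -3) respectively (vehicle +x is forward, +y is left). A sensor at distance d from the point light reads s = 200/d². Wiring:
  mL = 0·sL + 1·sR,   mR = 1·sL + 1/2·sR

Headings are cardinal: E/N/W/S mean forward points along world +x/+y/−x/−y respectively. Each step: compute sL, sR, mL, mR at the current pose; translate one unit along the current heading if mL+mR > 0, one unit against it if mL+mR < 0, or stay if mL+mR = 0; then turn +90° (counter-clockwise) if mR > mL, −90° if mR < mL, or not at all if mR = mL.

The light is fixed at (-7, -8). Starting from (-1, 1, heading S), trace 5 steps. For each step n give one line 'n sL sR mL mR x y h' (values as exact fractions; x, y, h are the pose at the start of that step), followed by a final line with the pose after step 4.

0 20/13 100/29 100/29 1230/377 -1 1 S
1 200/41 200/137 200/137 31500/5617 -1 0 W
2 2 5 5 9/2 -2 0 S
3 8 200/109 200/109 972/109 -2 -1 W
4 100/37 100/13 100/13 3150/481 -3 -1 S
final -3 -2 W

n=0: pose=(-1,1,S); sL=20/13, sR=100/29; mL=100/29, mR=1230/377; mL+mR=2530/377 → advance +1; mR−mL=-70/377 → turn -1·90°
n=1: pose=(-1,0,W); sL=200/41, sR=200/137; mL=200/137, mR=31500/5617; mL+mR=39700/5617 → advance +1; mR−mL=23300/5617 → turn +1·90°
n=2: pose=(-2,0,S); sL=2, sR=5; mL=5, mR=9/2; mL+mR=19/2 → advance +1; mR−mL=-1/2 → turn -1·90°
n=3: pose=(-2,-1,W); sL=8, sR=200/109; mL=200/109, mR=972/109; mL+mR=1172/109 → advance +1; mR−mL=772/109 → turn +1·90°
n=4: pose=(-3,-1,S); sL=100/37, sR=100/13; mL=100/13, mR=3150/481; mL+mR=6850/481 → advance +1; mR−mL=-550/481 → turn -1·90°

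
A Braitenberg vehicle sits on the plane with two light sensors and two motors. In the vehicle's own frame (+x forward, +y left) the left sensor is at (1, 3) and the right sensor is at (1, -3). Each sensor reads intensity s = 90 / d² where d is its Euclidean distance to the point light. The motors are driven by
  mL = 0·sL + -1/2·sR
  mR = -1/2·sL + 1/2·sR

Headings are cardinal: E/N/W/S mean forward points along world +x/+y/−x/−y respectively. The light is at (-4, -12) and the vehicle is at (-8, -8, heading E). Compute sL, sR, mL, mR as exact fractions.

left sensor world pos  = (-7, -5); dL² = 58
right sensor world pos = (-7, -11); dR² = 10
sL = 90/58 = 45/29
sR = 90/10 = 9
mL = 0·sL + -1/2·sR = -9/2
mR = -1/2·sL + 1/2·sR = 108/29

45/29 9 -9/2 108/29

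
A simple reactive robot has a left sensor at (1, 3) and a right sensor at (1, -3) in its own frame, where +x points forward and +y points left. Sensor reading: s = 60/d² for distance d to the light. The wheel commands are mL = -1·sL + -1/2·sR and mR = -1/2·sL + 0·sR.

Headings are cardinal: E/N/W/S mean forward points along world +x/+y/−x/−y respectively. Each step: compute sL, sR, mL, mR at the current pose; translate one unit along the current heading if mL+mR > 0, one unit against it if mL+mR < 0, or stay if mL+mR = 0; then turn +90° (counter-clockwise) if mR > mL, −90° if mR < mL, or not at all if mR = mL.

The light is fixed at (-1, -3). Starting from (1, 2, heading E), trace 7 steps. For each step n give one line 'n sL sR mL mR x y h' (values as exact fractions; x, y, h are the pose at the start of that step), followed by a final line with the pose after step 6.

0 60/73 60/13 -2970/949 -30/73 1 2 E
1 3/2 15/13 -27/13 -3/4 0 2 N
2 60 60/49 -2970/49 -30 0 1 W
3 30/17 6 -81/17 -15/17 1 1 S
4 60/73 60/13 -2970/949 -30/73 1 2 E
5 3/2 15/13 -27/13 -3/4 0 2 N
6 60 60/49 -2970/49 -30 0 1 W
final 1 1 S

n=0: pose=(1,2,E); sL=60/73, sR=60/13; mL=-2970/949, mR=-30/73; mL+mR=-3360/949 → advance -1; mR−mL=2580/949 → turn +1·90°
n=1: pose=(0,2,N); sL=3/2, sR=15/13; mL=-27/13, mR=-3/4; mL+mR=-147/52 → advance -1; mR−mL=69/52 → turn +1·90°
n=2: pose=(0,1,W); sL=60, sR=60/49; mL=-2970/49, mR=-30; mL+mR=-4440/49 → advance -1; mR−mL=1500/49 → turn +1·90°
n=3: pose=(1,1,S); sL=30/17, sR=6; mL=-81/17, mR=-15/17; mL+mR=-96/17 → advance -1; mR−mL=66/17 → turn +1·90°
n=4: pose=(1,2,E); sL=60/73, sR=60/13; mL=-2970/949, mR=-30/73; mL+mR=-3360/949 → advance -1; mR−mL=2580/949 → turn +1·90°
n=5: pose=(0,2,N); sL=3/2, sR=15/13; mL=-27/13, mR=-3/4; mL+mR=-147/52 → advance -1; mR−mL=69/52 → turn +1·90°
n=6: pose=(0,1,W); sL=60, sR=60/49; mL=-2970/49, mR=-30; mL+mR=-4440/49 → advance -1; mR−mL=1500/49 → turn +1·90°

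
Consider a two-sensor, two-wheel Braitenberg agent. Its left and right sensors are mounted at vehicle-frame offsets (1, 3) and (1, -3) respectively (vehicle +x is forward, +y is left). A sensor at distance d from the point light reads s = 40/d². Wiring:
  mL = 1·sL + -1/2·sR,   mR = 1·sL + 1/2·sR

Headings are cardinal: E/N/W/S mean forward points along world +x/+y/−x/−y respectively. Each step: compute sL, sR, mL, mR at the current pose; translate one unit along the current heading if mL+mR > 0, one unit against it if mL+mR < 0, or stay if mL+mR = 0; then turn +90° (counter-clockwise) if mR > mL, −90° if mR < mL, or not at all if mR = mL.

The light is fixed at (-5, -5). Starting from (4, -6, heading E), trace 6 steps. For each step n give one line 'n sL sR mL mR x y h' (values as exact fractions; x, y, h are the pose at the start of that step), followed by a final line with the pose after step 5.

0 5/13 10/29 80/377 210/377 4 -6 E
1 40/49 40/169 5780/8281 7740/8281 5 -6 N
2 4/9 4/9 2/9 2/3 5 -5 W
3 8/29 40/37 -284/1073 876/1073 4 -5 S
4 5/13 10/29 80/377 210/377 4 -6 E
5 40/49 40/169 5780/8281 7740/8281 5 -6 N
final 5 -5 W

n=0: pose=(4,-6,E); sL=5/13, sR=10/29; mL=80/377, mR=210/377; mL+mR=10/13 → advance +1; mR−mL=10/29 → turn +1·90°
n=1: pose=(5,-6,N); sL=40/49, sR=40/169; mL=5780/8281, mR=7740/8281; mL+mR=80/49 → advance +1; mR−mL=40/169 → turn +1·90°
n=2: pose=(5,-5,W); sL=4/9, sR=4/9; mL=2/9, mR=2/3; mL+mR=8/9 → advance +1; mR−mL=4/9 → turn +1·90°
n=3: pose=(4,-5,S); sL=8/29, sR=40/37; mL=-284/1073, mR=876/1073; mL+mR=16/29 → advance +1; mR−mL=40/37 → turn +1·90°
n=4: pose=(4,-6,E); sL=5/13, sR=10/29; mL=80/377, mR=210/377; mL+mR=10/13 → advance +1; mR−mL=10/29 → turn +1·90°
n=5: pose=(5,-6,N); sL=40/49, sR=40/169; mL=5780/8281, mR=7740/8281; mL+mR=80/49 → advance +1; mR−mL=40/169 → turn +1·90°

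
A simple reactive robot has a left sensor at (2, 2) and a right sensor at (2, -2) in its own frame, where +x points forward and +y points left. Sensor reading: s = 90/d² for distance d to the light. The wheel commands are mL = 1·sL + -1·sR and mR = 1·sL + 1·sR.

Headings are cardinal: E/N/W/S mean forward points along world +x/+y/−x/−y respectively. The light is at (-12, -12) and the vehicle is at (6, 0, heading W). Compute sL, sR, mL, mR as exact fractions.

45/178 45/226 540/10057 4545/10057

left sensor world pos  = (4, -2); dL² = 356
right sensor world pos = (4, 2); dR² = 452
sL = 90/356 = 45/178
sR = 90/452 = 45/226
mL = 1·sL + -1·sR = 540/10057
mR = 1·sL + 1·sR = 4545/10057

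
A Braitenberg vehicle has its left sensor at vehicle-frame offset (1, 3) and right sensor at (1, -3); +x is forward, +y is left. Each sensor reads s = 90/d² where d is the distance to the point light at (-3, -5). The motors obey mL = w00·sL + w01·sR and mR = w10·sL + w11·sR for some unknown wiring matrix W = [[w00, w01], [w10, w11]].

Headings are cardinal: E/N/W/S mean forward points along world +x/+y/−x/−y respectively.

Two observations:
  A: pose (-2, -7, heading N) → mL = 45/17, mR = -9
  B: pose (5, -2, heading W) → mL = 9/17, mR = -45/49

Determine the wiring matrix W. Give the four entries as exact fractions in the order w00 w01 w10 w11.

0 1/2 -1/2 0

obs A: pose=(-2,-7,N) → sL=18, sR=90/17, mL=45/17, mR=-9
obs B: pose=(5,-2,W) → sL=90/49, sR=18/17, mL=9/17, mR=-45/49
sensor matrix S = [[18, 90/17], [90/49, 18/17]]; det S = 7776/833
solve [mL_A; mL_B] = S·[w00; w01] and [mR_A; mR_B] = S·[w10; w11]:
  w00 = 0, w01 = 1/2, w10 = -1/2, w11 = 0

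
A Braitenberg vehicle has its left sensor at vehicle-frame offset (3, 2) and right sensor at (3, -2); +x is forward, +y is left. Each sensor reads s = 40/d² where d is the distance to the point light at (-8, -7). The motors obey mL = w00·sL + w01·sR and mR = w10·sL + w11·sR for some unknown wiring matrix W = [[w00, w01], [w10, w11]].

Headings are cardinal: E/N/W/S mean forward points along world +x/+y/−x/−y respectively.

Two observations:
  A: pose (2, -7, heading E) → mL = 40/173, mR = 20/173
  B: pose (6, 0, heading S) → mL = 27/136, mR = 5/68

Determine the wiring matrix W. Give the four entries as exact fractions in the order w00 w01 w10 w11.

obs A: pose=(2,-7,E) → sL=40/173, sR=40/173, mL=40/173, mR=20/173
obs B: pose=(6,0,S) → sL=5/34, sR=1/4, mL=27/136, mR=5/68
sensor matrix S = [[40/173, 40/173], [5/34, 1/4]]; det S = 70/2941
solve [mL_A; mL_B] = S·[w00; w01] and [mR_A; mR_B] = S·[w10; w11]:
  w00 = 1/2, w01 = 1/2, w10 = 1/2, w11 = 0

1/2 1/2 1/2 0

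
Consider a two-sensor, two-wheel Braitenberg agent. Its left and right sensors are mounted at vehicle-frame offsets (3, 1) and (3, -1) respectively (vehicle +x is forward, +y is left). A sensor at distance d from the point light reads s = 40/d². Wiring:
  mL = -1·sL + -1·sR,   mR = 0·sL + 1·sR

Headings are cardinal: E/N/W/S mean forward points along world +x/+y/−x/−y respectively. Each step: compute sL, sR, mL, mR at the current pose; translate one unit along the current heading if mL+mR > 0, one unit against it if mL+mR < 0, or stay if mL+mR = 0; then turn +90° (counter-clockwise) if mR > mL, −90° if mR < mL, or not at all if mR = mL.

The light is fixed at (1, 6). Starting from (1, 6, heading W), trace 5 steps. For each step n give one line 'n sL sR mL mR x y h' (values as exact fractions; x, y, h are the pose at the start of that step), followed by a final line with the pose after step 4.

0 4 4 -8 4 1 6 W
1 40/13 40/9 -880/117 40/9 2 6 S
2 2 5/2 -9/2 5/2 2 7 E
3 40/17 40/17 -80/17 40/17 1 7 N
4 4 4 -8 4 1 6 W
final 2 6 S

n=0: pose=(1,6,W); sL=4, sR=4; mL=-8, mR=4; mL+mR=-4 → advance -1; mR−mL=12 → turn +1·90°
n=1: pose=(2,6,S); sL=40/13, sR=40/9; mL=-880/117, mR=40/9; mL+mR=-40/13 → advance -1; mR−mL=1400/117 → turn +1·90°
n=2: pose=(2,7,E); sL=2, sR=5/2; mL=-9/2, mR=5/2; mL+mR=-2 → advance -1; mR−mL=7 → turn +1·90°
n=3: pose=(1,7,N); sL=40/17, sR=40/17; mL=-80/17, mR=40/17; mL+mR=-40/17 → advance -1; mR−mL=120/17 → turn +1·90°
n=4: pose=(1,6,W); sL=4, sR=4; mL=-8, mR=4; mL+mR=-4 → advance -1; mR−mL=12 → turn +1·90°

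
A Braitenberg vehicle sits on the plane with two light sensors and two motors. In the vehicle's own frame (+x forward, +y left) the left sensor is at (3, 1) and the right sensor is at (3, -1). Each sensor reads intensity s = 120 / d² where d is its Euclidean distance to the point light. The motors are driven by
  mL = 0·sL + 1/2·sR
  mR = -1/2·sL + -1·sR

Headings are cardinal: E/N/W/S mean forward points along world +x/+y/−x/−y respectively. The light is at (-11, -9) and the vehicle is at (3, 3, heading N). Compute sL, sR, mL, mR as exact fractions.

60/197 4/15 2/15 -1238/2955

left sensor world pos  = (2, 6); dL² = 394
right sensor world pos = (4, 6); dR² = 450
sL = 120/394 = 60/197
sR = 120/450 = 4/15
mL = 0·sL + 1/2·sR = 2/15
mR = -1/2·sL + -1·sR = -1238/2955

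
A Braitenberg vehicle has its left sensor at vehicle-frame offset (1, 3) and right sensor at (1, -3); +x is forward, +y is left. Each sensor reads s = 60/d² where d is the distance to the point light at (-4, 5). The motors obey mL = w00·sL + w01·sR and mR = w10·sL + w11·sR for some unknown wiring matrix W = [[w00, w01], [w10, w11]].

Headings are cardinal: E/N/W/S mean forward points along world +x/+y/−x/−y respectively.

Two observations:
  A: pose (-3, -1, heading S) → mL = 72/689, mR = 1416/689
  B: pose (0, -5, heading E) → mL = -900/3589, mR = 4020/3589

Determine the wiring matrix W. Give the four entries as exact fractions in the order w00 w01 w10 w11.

-1/2 1/2 1 1

obs A: pose=(-3,-1,S) → sL=12/13, sR=60/53, mL=72/689, mR=1416/689
obs B: pose=(0,-5,E) → sL=30/37, sR=30/97, mL=-900/3589, mR=4020/3589
sensor matrix S = [[12/13, 60/53], [30/37, 30/97]]; det S = -1563840/2472821
solve [mL_A; mL_B] = S·[w00; w01] and [mR_A; mR_B] = S·[w10; w11]:
  w00 = -1/2, w01 = 1/2, w10 = 1, w11 = 1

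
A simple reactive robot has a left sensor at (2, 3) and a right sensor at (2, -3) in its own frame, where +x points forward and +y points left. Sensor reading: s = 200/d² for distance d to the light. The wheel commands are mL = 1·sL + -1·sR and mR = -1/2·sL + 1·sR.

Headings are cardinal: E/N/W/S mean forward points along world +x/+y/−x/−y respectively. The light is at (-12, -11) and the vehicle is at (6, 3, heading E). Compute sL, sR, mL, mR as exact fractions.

200/689 200/521 -33600/358969 85700/358969

left sensor world pos  = (8, 6); dL² = 689
right sensor world pos = (8, 0); dR² = 521
sL = 200/689 = 200/689
sR = 200/521 = 200/521
mL = 1·sL + -1·sR = -33600/358969
mR = -1/2·sL + 1·sR = 85700/358969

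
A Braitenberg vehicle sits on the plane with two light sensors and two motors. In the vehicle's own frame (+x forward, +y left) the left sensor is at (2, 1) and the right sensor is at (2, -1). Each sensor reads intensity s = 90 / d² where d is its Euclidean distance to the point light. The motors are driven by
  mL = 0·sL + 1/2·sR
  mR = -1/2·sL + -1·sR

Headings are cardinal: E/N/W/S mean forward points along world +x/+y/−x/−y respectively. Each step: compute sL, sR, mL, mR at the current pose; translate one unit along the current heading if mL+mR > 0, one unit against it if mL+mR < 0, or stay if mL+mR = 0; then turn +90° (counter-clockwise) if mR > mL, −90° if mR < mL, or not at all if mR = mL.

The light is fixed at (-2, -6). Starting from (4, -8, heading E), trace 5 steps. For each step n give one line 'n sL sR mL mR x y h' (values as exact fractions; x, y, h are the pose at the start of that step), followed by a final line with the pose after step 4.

0 18/13 90/73 45/73 -1827/949 4 -8 E
1 45/26 45/16 45/32 -765/208 3 -8 S
2 90/13 10 5 -175/13 3 -7 W
3 45/13 9/5 9/10 -459/130 4 -7 N
4 18/13 90/73 45/73 -1827/949 4 -8 E
final 3 -8 S

n=0: pose=(4,-8,E); sL=18/13, sR=90/73; mL=45/73, mR=-1827/949; mL+mR=-1242/949 → advance -1; mR−mL=-2412/949 → turn -1·90°
n=1: pose=(3,-8,S); sL=45/26, sR=45/16; mL=45/32, mR=-765/208; mL+mR=-945/416 → advance -1; mR−mL=-2115/416 → turn -1·90°
n=2: pose=(3,-7,W); sL=90/13, sR=10; mL=5, mR=-175/13; mL+mR=-110/13 → advance -1; mR−mL=-240/13 → turn -1·90°
n=3: pose=(4,-7,N); sL=45/13, sR=9/5; mL=9/10, mR=-459/130; mL+mR=-171/65 → advance -1; mR−mL=-288/65 → turn -1·90°
n=4: pose=(4,-8,E); sL=18/13, sR=90/73; mL=45/73, mR=-1827/949; mL+mR=-1242/949 → advance -1; mR−mL=-2412/949 → turn -1·90°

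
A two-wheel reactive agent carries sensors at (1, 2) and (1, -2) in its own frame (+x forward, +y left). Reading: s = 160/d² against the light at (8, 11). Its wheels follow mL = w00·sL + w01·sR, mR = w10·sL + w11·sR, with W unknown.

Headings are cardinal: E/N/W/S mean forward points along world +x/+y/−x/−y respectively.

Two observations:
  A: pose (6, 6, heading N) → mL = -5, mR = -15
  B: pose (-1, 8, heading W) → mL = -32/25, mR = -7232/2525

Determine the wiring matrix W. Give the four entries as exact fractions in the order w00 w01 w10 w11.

-1 0 -1 -1

obs A: pose=(6,6,N) → sL=5, sR=10, mL=-5, mR=-15
obs B: pose=(-1,8,W) → sL=32/25, sR=160/101, mL=-32/25, mR=-7232/2525
sensor matrix S = [[5, 10], [32/25, 160/101]]; det S = -2464/505
solve [mL_A; mL_B] = S·[w00; w01] and [mR_A; mR_B] = S·[w10; w11]:
  w00 = -1, w01 = 0, w10 = -1, w11 = -1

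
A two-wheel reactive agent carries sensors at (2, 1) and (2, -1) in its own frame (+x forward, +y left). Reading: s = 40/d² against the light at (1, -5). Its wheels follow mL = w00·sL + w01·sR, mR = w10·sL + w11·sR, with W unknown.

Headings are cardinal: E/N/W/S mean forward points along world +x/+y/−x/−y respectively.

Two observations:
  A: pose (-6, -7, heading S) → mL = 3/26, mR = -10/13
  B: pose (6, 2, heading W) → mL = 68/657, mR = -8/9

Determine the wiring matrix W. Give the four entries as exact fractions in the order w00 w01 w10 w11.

-1/2 1 -1 0

obs A: pose=(-6,-7,S) → sL=10/13, sR=1/2, mL=3/26, mR=-10/13
obs B: pose=(6,2,W) → sL=8/9, sR=40/73, mL=68/657, mR=-8/9
sensor matrix S = [[10/13, 1/2], [8/9, 40/73]]; det S = -196/8541
solve [mL_A; mL_B] = S·[w00; w01] and [mR_A; mR_B] = S·[w10; w11]:
  w00 = -1/2, w01 = 1, w10 = -1, w11 = 0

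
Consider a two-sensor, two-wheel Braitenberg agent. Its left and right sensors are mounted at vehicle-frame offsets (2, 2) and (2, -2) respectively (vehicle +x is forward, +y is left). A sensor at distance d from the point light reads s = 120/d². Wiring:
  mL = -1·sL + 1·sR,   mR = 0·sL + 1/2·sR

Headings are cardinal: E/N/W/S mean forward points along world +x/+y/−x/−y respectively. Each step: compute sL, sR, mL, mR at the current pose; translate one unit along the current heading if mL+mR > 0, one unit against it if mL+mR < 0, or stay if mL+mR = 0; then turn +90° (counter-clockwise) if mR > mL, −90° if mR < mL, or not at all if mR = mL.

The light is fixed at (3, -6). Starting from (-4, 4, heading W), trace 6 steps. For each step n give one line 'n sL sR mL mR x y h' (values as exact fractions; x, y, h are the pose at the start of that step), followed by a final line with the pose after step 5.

n=0: pose=(-4,4,W); sL=24/29, sR=8/15; mL=-128/435, mR=4/15; mL+mR=-4/145 → advance -1; mR−mL=244/435 → turn +1·90°
n=1: pose=(-3,4,S); sL=3/2, sR=15/16; mL=-9/16, mR=15/32; mL+mR=-3/32 → advance -1; mR−mL=33/32 → turn +1·90°
n=2: pose=(-3,5,E); sL=24/37, sR=120/97; mL=2112/3589, mR=60/97; mL+mR=4332/3589 → advance +1; mR−mL=108/3589 → turn +1·90°
n=3: pose=(-2,5,N); sL=60/109, sR=60/89; mL=1200/9701, mR=30/89; mL+mR=4470/9701 → advance +1; mR−mL=2070/9701 → turn +1·90°
n=4: pose=(-2,6,W); sL=120/149, sR=24/49; mL=-2304/7301, mR=12/49; mL+mR=-516/7301 → advance -1; mR−mL=4092/7301 → turn +1·90°
n=5: pose=(-1,6,S); sL=15/13, sR=15/17; mL=-60/221, mR=15/34; mL+mR=75/442 → advance +1; mR−mL=315/442 → turn +1·90°

0 24/29 8/15 -128/435 4/15 -4 4 W
1 3/2 15/16 -9/16 15/32 -3 4 S
2 24/37 120/97 2112/3589 60/97 -3 5 E
3 60/109 60/89 1200/9701 30/89 -2 5 N
4 120/149 24/49 -2304/7301 12/49 -2 6 W
5 15/13 15/17 -60/221 15/34 -1 6 S
final -1 5 E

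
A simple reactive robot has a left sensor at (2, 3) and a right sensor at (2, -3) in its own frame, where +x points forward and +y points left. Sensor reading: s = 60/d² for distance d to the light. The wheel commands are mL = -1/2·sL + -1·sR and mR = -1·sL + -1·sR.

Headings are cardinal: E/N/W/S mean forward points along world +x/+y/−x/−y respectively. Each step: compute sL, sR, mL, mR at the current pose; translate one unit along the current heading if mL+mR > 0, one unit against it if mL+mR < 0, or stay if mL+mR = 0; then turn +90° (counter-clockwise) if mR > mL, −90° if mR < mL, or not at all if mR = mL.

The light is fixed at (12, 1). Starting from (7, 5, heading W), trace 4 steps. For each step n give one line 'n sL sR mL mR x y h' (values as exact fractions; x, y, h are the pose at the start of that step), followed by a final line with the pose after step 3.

0 6/5 30/49 -297/245 -444/245 7 5 W
1 12/17 60/37 -1242/629 -1464/629 8 5 N
2 3/2 15 -63/4 -33/2 8 4 E
3 12 12/13 -90/13 -168/13 7 4 S
final 7 5 W

n=0: pose=(7,5,W); sL=6/5, sR=30/49; mL=-297/245, mR=-444/245; mL+mR=-741/245 → advance -1; mR−mL=-3/5 → turn -1·90°
n=1: pose=(8,5,N); sL=12/17, sR=60/37; mL=-1242/629, mR=-1464/629; mL+mR=-2706/629 → advance -1; mR−mL=-6/17 → turn -1·90°
n=2: pose=(8,4,E); sL=3/2, sR=15; mL=-63/4, mR=-33/2; mL+mR=-129/4 → advance -1; mR−mL=-3/4 → turn -1·90°
n=3: pose=(7,4,S); sL=12, sR=12/13; mL=-90/13, mR=-168/13; mL+mR=-258/13 → advance -1; mR−mL=-6 → turn -1·90°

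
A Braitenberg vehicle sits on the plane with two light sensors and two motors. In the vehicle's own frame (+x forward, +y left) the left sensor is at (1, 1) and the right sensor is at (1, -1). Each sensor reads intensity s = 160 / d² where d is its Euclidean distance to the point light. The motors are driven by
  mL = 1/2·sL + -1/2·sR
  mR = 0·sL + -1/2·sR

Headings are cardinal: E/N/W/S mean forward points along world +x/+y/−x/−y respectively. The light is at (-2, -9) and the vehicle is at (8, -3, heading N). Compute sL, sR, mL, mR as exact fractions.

16/13 16/17 32/221 -8/17

left sensor world pos  = (7, -2); dL² = 130
right sensor world pos = (9, -2); dR² = 170
sL = 160/130 = 16/13
sR = 160/170 = 16/17
mL = 1/2·sL + -1/2·sR = 32/221
mR = 0·sL + -1/2·sR = -8/17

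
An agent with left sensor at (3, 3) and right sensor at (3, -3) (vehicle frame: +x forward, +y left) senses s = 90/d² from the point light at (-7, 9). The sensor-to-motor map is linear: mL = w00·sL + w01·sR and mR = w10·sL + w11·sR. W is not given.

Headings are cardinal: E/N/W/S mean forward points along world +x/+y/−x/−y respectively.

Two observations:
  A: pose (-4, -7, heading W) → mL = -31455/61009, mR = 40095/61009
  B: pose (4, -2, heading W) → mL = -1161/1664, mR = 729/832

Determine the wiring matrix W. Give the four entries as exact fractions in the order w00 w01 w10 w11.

obs A: pose=(-4,-7,W) → sL=90/361, sR=90/169, mL=-31455/61009, mR=40095/61009
obs B: pose=(4,-2,W) → sL=9/26, sR=45/64, mL=-1161/1664, mR=729/832
sensor matrix S = [[90/361, 90/169], [9/26, 45/64]]; det S = -229635/25379744
solve [mL_A; mL_B] = S·[w00; w01] and [mR_A; mR_B] = S·[w10; w11]:
  w00 = -1, w01 = -1/2, w10 = 1/2, w11 = 1

-1 -1/2 1/2 1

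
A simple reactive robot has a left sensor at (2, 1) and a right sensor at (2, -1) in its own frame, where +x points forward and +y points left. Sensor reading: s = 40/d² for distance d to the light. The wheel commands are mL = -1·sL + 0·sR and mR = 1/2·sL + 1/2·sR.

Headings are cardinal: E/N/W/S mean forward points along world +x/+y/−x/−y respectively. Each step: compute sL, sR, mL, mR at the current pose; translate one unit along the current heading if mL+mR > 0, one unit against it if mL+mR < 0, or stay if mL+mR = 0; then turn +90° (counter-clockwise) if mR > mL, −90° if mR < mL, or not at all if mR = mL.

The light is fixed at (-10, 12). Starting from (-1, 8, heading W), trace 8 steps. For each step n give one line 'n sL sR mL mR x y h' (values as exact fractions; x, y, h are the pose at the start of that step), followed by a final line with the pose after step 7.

0 20/37 20/29 -20/37 660/1073 -1 8 W
1 40/117 8/17 -40/117 808/1989 -2 8 S
2 10/29 5/17 -10/29 315/986 -2 7 E
3 8/9 40/73 -8/9 472/657 -3 7 N
4 20/37 4/5 -20/37 124/185 -3 6 W
5 40/113 40/89 -40/113 4040/10057 -4 6 S
6 2/5 5/16 -2/5 57/160 -4 5 E
7 40/41 40/61 -40/41 2040/2501 -5 5 N
final -5 4 W

n=0: pose=(-1,8,W); sL=20/37, sR=20/29; mL=-20/37, mR=660/1073; mL+mR=80/1073 → advance +1; mR−mL=1240/1073 → turn +1·90°
n=1: pose=(-2,8,S); sL=40/117, sR=8/17; mL=-40/117, mR=808/1989; mL+mR=128/1989 → advance +1; mR−mL=496/663 → turn +1·90°
n=2: pose=(-2,7,E); sL=10/29, sR=5/17; mL=-10/29, mR=315/986; mL+mR=-25/986 → advance -1; mR−mL=655/986 → turn +1·90°
n=3: pose=(-3,7,N); sL=8/9, sR=40/73; mL=-8/9, mR=472/657; mL+mR=-112/657 → advance -1; mR−mL=352/219 → turn +1·90°
n=4: pose=(-3,6,W); sL=20/37, sR=4/5; mL=-20/37, mR=124/185; mL+mR=24/185 → advance +1; mR−mL=224/185 → turn +1·90°
n=5: pose=(-4,6,S); sL=40/113, sR=40/89; mL=-40/113, mR=4040/10057; mL+mR=480/10057 → advance +1; mR−mL=7600/10057 → turn +1·90°
n=6: pose=(-4,5,E); sL=2/5, sR=5/16; mL=-2/5, mR=57/160; mL+mR=-7/160 → advance -1; mR−mL=121/160 → turn +1·90°
n=7: pose=(-5,5,N); sL=40/41, sR=40/61; mL=-40/41, mR=2040/2501; mL+mR=-400/2501 → advance -1; mR−mL=4480/2501 → turn +1·90°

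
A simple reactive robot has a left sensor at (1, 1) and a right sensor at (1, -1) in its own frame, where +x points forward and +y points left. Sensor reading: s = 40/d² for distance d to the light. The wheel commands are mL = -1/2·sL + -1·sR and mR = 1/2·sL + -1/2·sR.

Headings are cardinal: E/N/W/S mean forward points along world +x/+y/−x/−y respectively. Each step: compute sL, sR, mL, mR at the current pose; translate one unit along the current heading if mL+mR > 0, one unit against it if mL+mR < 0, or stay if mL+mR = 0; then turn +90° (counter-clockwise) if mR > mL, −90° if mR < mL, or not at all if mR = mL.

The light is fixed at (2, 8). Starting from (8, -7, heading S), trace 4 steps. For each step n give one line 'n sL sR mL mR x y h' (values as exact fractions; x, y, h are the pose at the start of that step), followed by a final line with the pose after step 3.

n=0: pose=(8,-7,S); sL=8/61, sR=40/281; mL=-3564/17141, mR=-96/17141; mL+mR=-60/281 → advance -1; mR−mL=3468/17141 → turn +1·90°
n=1: pose=(8,-6,E); sL=20/109, sR=20/137; mL=-3550/14933, mR=280/14933; mL+mR=-30/137 → advance -1; mR−mL=3830/14933 → turn +1·90°
n=2: pose=(7,-6,N); sL=8/37, sR=8/41; mL=-460/1517, mR=16/1517; mL+mR=-12/41 → advance -1; mR−mL=476/1517 → turn +1·90°
n=3: pose=(7,-7,W); sL=5/34, sR=10/53; mL=-945/3604, mR=-75/3604; mL+mR=-15/53 → advance -1; mR−mL=435/1802 → turn +1·90°

0 8/61 40/281 -3564/17141 -96/17141 8 -7 S
1 20/109 20/137 -3550/14933 280/14933 8 -6 E
2 8/37 8/41 -460/1517 16/1517 7 -6 N
3 5/34 10/53 -945/3604 -75/3604 7 -7 W
final 8 -7 S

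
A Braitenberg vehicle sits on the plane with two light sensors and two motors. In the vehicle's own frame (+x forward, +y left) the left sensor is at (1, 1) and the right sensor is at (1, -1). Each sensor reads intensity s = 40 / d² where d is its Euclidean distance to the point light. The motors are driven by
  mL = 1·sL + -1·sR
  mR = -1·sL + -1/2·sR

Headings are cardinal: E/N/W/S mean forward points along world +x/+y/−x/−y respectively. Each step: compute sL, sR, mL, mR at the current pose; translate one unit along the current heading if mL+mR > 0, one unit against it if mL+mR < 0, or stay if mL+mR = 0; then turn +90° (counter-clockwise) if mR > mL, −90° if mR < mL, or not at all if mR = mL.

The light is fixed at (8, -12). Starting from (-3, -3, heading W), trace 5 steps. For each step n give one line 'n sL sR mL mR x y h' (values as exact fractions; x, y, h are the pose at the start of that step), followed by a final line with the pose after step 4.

0 5/26 10/61 45/1586 -435/1586 -3 -3 W
1 40/221 40/181 -1600/40001 -11660/40001 -2 -3 N
2 20/81 4/13 -64/1053 -422/1053 -2 -4 E
3 40/149 40/193 1760/28757 -10700/28757 -3 -4 S
4 5/26 10/61 45/1586 -435/1586 -3 -3 W
final -2 -3 N

n=0: pose=(-3,-3,W); sL=5/26, sR=10/61; mL=45/1586, mR=-435/1586; mL+mR=-15/61 → advance -1; mR−mL=-240/793 → turn -1·90°
n=1: pose=(-2,-3,N); sL=40/221, sR=40/181; mL=-1600/40001, mR=-11660/40001; mL+mR=-60/181 → advance -1; mR−mL=-10060/40001 → turn -1·90°
n=2: pose=(-2,-4,E); sL=20/81, sR=4/13; mL=-64/1053, mR=-422/1053; mL+mR=-6/13 → advance -1; mR−mL=-358/1053 → turn -1·90°
n=3: pose=(-3,-4,S); sL=40/149, sR=40/193; mL=1760/28757, mR=-10700/28757; mL+mR=-60/193 → advance -1; mR−mL=-12460/28757 → turn -1·90°
n=4: pose=(-3,-3,W); sL=5/26, sR=10/61; mL=45/1586, mR=-435/1586; mL+mR=-15/61 → advance -1; mR−mL=-240/793 → turn -1·90°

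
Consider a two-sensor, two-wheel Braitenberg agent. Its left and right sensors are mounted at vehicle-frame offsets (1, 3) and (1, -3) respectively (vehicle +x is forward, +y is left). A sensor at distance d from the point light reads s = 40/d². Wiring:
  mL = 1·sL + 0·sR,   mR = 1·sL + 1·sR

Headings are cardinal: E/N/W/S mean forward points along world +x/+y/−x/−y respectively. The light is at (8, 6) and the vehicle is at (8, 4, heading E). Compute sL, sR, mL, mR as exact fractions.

left sensor world pos  = (9, 7); dL² = 2
right sensor world pos = (9, 1); dR² = 26
sL = 40/2 = 20
sR = 40/26 = 20/13
mL = 1·sL + 0·sR = 20
mR = 1·sL + 1·sR = 280/13

20 20/13 20 280/13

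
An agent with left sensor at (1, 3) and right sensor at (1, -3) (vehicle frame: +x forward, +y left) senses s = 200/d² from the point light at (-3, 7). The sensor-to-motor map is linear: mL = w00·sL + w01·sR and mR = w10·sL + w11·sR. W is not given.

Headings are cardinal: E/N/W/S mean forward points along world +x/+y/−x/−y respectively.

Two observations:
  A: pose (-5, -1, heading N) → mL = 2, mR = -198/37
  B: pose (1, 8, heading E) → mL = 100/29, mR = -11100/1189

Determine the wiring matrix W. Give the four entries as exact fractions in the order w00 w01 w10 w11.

0 1/2 -1/2 -1

obs A: pose=(-5,-1,N) → sL=100/37, sR=4, mL=2, mR=-198/37
obs B: pose=(1,8,E) → sL=200/41, sR=200/29, mL=100/29, mR=-11100/1189
sensor matrix S = [[100/37, 4], [200/41, 200/29]]; det S = -38400/43993
solve [mL_A; mL_B] = S·[w00; w01] and [mR_A; mR_B] = S·[w10; w11]:
  w00 = 0, w01 = 1/2, w10 = -1/2, w11 = -1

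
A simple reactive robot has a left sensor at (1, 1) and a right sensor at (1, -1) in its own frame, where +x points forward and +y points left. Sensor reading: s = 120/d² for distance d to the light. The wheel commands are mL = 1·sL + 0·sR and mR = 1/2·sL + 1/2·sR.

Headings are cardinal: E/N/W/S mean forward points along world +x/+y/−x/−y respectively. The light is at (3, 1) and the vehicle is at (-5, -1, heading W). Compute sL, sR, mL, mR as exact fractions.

left sensor world pos  = (-6, -2); dL² = 90
right sensor world pos = (-6, 0); dR² = 82
sL = 120/90 = 4/3
sR = 120/82 = 60/41
mL = 1·sL + 0·sR = 4/3
mR = 1/2·sL + 1/2·sR = 172/123

4/3 60/41 4/3 172/123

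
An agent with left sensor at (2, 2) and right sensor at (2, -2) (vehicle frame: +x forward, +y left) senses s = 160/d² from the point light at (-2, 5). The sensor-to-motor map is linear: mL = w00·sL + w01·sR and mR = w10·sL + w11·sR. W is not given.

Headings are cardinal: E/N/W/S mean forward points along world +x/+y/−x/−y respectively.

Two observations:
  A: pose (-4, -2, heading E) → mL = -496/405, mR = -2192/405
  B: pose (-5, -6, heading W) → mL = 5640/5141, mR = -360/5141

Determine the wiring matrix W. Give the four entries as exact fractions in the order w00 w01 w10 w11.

obs A: pose=(-4,-2,E) → sL=32/5, sR=160/81, mL=-496/405, mR=-2192/405
obs B: pose=(-5,-6,W) → sL=80/97, sR=80/53, mL=5640/5141, mR=-360/5141
sensor matrix S = [[32/5, 160/81], [80/97, 80/53]]; det S = 3344384/416421
solve [mL_A; mL_B] = S·[w00; w01] and [mR_A; mR_B] = S·[w10; w11]:
  w00 = -1/2, w01 = 1, w10 = -1, w11 = 1/2

-1/2 1 -1 1/2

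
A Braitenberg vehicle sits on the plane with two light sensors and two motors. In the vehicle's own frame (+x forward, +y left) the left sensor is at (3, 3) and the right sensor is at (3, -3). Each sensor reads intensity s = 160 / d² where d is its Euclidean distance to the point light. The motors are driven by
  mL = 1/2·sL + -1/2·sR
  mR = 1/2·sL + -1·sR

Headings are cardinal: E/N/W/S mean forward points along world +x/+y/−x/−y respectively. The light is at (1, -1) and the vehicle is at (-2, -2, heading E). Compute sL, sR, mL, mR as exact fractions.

left sensor world pos  = (1, 1); dL² = 4
right sensor world pos = (1, -5); dR² = 16
sL = 160/4 = 40
sR = 160/16 = 10
mL = 1/2·sL + -1/2·sR = 15
mR = 1/2·sL + -1·sR = 10

40 10 15 10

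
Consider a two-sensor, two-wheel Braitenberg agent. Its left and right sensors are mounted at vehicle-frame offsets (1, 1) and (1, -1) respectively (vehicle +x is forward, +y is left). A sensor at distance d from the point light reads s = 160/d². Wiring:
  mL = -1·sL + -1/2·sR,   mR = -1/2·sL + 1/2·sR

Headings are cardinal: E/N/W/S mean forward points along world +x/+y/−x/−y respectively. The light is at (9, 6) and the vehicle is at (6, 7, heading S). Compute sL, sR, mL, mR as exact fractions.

40 10 -45 -15

left sensor world pos  = (7, 6); dL² = 4
right sensor world pos = (5, 6); dR² = 16
sL = 160/4 = 40
sR = 160/16 = 10
mL = -1·sL + -1/2·sR = -45
mR = -1/2·sL + 1/2·sR = -15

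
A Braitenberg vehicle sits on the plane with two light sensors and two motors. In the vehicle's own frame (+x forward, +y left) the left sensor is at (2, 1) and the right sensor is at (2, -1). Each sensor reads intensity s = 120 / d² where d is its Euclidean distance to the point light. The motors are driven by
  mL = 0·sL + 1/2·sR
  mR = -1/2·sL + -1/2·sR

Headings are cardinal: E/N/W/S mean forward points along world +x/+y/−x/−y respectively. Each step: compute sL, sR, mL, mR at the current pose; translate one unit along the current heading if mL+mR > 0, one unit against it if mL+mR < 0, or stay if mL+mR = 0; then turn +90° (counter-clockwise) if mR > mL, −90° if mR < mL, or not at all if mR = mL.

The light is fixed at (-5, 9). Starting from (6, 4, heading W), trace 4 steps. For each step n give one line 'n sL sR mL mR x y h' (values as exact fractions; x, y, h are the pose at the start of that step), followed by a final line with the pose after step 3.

n=0: pose=(6,4,W); sL=40/39, sR=120/97; mL=60/97, mR=-4280/3783; mL+mR=-20/39 → advance -1; mR−mL=-6620/3783 → turn -1·90°
n=1: pose=(7,4,N); sL=12/13, sR=60/89; mL=30/89, mR=-924/1157; mL+mR=-6/13 → advance -1; mR−mL=-1314/1157 → turn -1·90°
n=2: pose=(7,3,E); sL=120/221, sR=24/49; mL=12/49, mR=-5592/10829; mL+mR=-60/221 → advance -1; mR−mL=-8244/10829 → turn -1·90°
n=3: pose=(6,3,S); sL=15/26, sR=30/41; mL=15/41, mR=-1395/2132; mL+mR=-15/52 → advance -1; mR−mL=-2175/2132 → turn -1·90°

0 40/39 120/97 60/97 -4280/3783 6 4 W
1 12/13 60/89 30/89 -924/1157 7 4 N
2 120/221 24/49 12/49 -5592/10829 7 3 E
3 15/26 30/41 15/41 -1395/2132 6 3 S
final 6 4 W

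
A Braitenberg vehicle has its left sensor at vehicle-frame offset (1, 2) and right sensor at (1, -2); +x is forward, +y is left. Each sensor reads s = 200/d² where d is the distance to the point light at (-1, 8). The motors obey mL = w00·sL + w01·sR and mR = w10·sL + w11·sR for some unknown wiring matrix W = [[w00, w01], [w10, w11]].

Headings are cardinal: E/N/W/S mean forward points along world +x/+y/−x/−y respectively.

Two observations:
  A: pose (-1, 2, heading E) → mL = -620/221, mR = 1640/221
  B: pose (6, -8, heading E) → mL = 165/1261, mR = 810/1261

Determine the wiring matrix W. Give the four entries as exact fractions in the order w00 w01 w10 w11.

-1/2 1 1/2 1/2

obs A: pose=(-1,2,E) → sL=200/17, sR=40/13, mL=-620/221, mR=1640/221
obs B: pose=(6,-8,E) → sL=10/13, sR=50/97, mL=165/1261, mR=810/1261
sensor matrix S = [[200/17, 40/13], [10/13, 50/97]]; det S = 1030400/278681
solve [mL_A; mL_B] = S·[w00; w01] and [mR_A; mR_B] = S·[w10; w11]:
  w00 = -1/2, w01 = 1, w10 = 1/2, w11 = 1/2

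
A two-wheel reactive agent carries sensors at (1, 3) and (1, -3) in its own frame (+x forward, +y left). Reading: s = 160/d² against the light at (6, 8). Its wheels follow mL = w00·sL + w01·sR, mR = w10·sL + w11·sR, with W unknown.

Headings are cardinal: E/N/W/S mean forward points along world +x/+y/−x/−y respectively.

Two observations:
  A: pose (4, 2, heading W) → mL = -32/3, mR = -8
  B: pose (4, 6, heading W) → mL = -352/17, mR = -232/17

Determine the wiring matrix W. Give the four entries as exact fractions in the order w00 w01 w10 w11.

obs A: pose=(4,2,W) → sL=16/9, sR=80/9, mL=-32/3, mR=-8
obs B: pose=(4,6,W) → sL=80/17, sR=16, mL=-352/17, mR=-232/17
sensor matrix S = [[16/9, 80/9], [80/17, 16]]; det S = -2048/153
solve [mL_A; mL_B] = S·[w00; w01] and [mR_A; mR_B] = S·[w10; w11]:
  w00 = -1, w01 = -1, w10 = 1/2, w11 = -1

-1 -1 1/2 -1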